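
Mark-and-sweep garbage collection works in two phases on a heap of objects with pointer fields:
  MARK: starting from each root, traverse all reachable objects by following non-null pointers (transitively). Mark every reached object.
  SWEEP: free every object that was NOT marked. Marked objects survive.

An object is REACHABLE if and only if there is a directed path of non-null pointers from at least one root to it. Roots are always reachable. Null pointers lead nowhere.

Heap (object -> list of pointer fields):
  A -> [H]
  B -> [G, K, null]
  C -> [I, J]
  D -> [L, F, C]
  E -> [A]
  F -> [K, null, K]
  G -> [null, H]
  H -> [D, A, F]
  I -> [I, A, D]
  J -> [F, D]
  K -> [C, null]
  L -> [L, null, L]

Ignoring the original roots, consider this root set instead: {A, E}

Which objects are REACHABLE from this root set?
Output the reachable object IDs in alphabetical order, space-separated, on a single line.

Roots: A E
Mark A: refs=H, marked=A
Mark E: refs=A, marked=A E
Mark H: refs=D A F, marked=A E H
Mark D: refs=L F C, marked=A D E H
Mark F: refs=K null K, marked=A D E F H
Mark L: refs=L null L, marked=A D E F H L
Mark C: refs=I J, marked=A C D E F H L
Mark K: refs=C null, marked=A C D E F H K L
Mark I: refs=I A D, marked=A C D E F H I K L
Mark J: refs=F D, marked=A C D E F H I J K L
Unmarked (collected): B G

Answer: A C D E F H I J K L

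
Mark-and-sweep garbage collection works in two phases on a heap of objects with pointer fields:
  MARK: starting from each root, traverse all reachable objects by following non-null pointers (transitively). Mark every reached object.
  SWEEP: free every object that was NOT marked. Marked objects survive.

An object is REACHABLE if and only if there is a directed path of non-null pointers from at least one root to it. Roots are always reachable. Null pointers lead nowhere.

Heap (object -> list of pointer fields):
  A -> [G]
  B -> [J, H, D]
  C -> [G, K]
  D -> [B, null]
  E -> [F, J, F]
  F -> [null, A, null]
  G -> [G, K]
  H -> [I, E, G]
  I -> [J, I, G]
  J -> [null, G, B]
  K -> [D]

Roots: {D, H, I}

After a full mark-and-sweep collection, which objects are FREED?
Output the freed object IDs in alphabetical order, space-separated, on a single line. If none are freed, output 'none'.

Answer: C

Derivation:
Roots: D H I
Mark D: refs=B null, marked=D
Mark H: refs=I E G, marked=D H
Mark I: refs=J I G, marked=D H I
Mark B: refs=J H D, marked=B D H I
Mark E: refs=F J F, marked=B D E H I
Mark G: refs=G K, marked=B D E G H I
Mark J: refs=null G B, marked=B D E G H I J
Mark F: refs=null A null, marked=B D E F G H I J
Mark K: refs=D, marked=B D E F G H I J K
Mark A: refs=G, marked=A B D E F G H I J K
Unmarked (collected): C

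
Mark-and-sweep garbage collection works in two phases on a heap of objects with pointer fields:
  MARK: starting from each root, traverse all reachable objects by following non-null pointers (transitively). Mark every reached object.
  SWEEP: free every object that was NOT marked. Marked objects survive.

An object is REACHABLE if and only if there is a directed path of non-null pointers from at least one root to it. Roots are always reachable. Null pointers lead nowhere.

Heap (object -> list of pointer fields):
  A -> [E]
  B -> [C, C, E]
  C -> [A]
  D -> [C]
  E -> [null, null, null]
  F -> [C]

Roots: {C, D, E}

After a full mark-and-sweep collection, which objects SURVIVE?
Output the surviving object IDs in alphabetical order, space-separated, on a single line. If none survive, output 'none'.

Roots: C D E
Mark C: refs=A, marked=C
Mark D: refs=C, marked=C D
Mark E: refs=null null null, marked=C D E
Mark A: refs=E, marked=A C D E
Unmarked (collected): B F

Answer: A C D E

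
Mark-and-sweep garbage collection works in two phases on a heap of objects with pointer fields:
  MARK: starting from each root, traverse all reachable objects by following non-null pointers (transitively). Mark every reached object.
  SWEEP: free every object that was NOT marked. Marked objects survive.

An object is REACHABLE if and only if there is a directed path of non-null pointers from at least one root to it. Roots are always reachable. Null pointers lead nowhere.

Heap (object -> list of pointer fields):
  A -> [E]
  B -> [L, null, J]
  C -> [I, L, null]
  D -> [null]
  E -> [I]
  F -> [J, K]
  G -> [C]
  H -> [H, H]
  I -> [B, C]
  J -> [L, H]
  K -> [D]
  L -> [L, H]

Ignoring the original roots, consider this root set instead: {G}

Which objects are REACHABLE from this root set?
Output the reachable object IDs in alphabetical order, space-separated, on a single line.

Answer: B C G H I J L

Derivation:
Roots: G
Mark G: refs=C, marked=G
Mark C: refs=I L null, marked=C G
Mark I: refs=B C, marked=C G I
Mark L: refs=L H, marked=C G I L
Mark B: refs=L null J, marked=B C G I L
Mark H: refs=H H, marked=B C G H I L
Mark J: refs=L H, marked=B C G H I J L
Unmarked (collected): A D E F K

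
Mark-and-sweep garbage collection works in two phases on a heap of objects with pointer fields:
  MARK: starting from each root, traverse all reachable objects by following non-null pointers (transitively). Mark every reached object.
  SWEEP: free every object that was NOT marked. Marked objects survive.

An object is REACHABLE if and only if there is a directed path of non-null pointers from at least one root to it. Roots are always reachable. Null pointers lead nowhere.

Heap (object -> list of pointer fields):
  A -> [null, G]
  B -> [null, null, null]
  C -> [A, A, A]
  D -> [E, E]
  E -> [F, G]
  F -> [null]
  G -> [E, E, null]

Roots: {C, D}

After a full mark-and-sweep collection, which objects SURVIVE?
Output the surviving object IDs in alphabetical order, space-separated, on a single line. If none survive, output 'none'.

Roots: C D
Mark C: refs=A A A, marked=C
Mark D: refs=E E, marked=C D
Mark A: refs=null G, marked=A C D
Mark E: refs=F G, marked=A C D E
Mark G: refs=E E null, marked=A C D E G
Mark F: refs=null, marked=A C D E F G
Unmarked (collected): B

Answer: A C D E F G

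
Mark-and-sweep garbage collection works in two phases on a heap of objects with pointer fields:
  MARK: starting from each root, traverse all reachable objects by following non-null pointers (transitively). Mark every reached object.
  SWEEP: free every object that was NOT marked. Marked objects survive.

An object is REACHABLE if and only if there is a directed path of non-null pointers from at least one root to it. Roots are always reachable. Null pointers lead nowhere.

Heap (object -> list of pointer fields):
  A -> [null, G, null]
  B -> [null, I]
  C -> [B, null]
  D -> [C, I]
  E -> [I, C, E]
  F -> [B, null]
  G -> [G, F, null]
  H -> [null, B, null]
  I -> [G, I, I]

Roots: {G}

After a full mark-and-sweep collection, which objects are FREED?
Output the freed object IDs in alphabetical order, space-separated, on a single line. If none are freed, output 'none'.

Answer: A C D E H

Derivation:
Roots: G
Mark G: refs=G F null, marked=G
Mark F: refs=B null, marked=F G
Mark B: refs=null I, marked=B F G
Mark I: refs=G I I, marked=B F G I
Unmarked (collected): A C D E H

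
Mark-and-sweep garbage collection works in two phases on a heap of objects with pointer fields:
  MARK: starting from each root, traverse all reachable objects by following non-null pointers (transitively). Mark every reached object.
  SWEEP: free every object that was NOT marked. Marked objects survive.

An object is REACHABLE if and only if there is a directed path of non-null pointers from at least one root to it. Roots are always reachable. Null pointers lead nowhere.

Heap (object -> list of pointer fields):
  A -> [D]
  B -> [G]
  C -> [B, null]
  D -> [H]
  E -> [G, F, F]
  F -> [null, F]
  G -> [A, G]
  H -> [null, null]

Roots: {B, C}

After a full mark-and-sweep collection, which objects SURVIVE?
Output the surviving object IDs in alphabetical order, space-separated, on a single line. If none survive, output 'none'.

Roots: B C
Mark B: refs=G, marked=B
Mark C: refs=B null, marked=B C
Mark G: refs=A G, marked=B C G
Mark A: refs=D, marked=A B C G
Mark D: refs=H, marked=A B C D G
Mark H: refs=null null, marked=A B C D G H
Unmarked (collected): E F

Answer: A B C D G H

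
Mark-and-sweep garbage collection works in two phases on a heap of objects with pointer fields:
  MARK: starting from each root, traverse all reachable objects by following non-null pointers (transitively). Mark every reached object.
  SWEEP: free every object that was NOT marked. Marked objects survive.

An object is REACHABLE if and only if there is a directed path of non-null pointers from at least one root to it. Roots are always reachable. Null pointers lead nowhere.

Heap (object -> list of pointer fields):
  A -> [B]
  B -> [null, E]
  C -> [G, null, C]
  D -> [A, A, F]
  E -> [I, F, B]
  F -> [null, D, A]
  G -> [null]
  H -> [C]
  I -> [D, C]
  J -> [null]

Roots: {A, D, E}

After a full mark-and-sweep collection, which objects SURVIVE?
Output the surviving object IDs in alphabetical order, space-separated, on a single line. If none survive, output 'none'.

Answer: A B C D E F G I

Derivation:
Roots: A D E
Mark A: refs=B, marked=A
Mark D: refs=A A F, marked=A D
Mark E: refs=I F B, marked=A D E
Mark B: refs=null E, marked=A B D E
Mark F: refs=null D A, marked=A B D E F
Mark I: refs=D C, marked=A B D E F I
Mark C: refs=G null C, marked=A B C D E F I
Mark G: refs=null, marked=A B C D E F G I
Unmarked (collected): H J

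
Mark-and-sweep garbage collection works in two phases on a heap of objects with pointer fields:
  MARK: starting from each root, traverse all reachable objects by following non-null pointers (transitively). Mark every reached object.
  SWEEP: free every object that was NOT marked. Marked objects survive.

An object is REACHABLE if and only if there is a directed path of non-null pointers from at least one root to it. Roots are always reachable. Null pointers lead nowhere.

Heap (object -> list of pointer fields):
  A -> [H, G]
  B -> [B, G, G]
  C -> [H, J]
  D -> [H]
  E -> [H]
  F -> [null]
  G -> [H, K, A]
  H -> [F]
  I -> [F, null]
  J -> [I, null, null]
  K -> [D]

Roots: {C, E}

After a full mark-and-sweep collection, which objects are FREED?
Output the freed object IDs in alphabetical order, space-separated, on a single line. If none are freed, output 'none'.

Roots: C E
Mark C: refs=H J, marked=C
Mark E: refs=H, marked=C E
Mark H: refs=F, marked=C E H
Mark J: refs=I null null, marked=C E H J
Mark F: refs=null, marked=C E F H J
Mark I: refs=F null, marked=C E F H I J
Unmarked (collected): A B D G K

Answer: A B D G K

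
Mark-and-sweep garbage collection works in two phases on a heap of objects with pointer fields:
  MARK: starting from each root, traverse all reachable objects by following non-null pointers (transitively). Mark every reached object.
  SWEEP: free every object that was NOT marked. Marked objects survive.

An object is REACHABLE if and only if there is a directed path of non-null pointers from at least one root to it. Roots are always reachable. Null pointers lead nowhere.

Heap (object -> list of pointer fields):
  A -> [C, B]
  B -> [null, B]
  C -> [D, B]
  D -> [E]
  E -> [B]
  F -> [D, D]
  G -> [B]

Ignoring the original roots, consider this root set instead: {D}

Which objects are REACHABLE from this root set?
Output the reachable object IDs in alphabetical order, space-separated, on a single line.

Roots: D
Mark D: refs=E, marked=D
Mark E: refs=B, marked=D E
Mark B: refs=null B, marked=B D E
Unmarked (collected): A C F G

Answer: B D E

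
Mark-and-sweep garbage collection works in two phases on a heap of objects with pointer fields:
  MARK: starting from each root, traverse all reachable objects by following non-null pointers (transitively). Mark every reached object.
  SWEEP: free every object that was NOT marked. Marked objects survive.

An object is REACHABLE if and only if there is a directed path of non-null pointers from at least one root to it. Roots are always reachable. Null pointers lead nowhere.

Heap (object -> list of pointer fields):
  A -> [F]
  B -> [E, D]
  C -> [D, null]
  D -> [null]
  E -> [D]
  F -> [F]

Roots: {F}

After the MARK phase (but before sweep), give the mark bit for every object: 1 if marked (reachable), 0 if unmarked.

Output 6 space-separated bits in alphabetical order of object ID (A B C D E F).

Answer: 0 0 0 0 0 1

Derivation:
Roots: F
Mark F: refs=F, marked=F
Unmarked (collected): A B C D E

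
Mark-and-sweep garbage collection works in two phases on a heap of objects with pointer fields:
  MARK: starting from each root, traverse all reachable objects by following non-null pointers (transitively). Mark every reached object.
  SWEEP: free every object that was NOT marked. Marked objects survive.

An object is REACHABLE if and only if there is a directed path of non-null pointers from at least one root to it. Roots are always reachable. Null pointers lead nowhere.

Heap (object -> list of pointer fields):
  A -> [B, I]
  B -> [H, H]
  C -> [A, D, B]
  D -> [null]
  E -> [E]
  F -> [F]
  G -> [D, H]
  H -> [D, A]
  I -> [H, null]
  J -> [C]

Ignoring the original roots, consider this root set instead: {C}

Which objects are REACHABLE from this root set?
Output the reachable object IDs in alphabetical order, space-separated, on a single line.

Answer: A B C D H I

Derivation:
Roots: C
Mark C: refs=A D B, marked=C
Mark A: refs=B I, marked=A C
Mark D: refs=null, marked=A C D
Mark B: refs=H H, marked=A B C D
Mark I: refs=H null, marked=A B C D I
Mark H: refs=D A, marked=A B C D H I
Unmarked (collected): E F G J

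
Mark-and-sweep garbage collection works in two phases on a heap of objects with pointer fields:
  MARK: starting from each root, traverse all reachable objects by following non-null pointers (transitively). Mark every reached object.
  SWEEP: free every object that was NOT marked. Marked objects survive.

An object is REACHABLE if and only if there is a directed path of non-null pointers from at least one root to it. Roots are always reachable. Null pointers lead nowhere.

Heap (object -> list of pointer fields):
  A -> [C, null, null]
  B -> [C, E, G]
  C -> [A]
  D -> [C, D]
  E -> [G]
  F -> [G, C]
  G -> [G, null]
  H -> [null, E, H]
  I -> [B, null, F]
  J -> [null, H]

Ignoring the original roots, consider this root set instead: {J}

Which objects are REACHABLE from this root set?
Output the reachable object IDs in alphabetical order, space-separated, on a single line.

Answer: E G H J

Derivation:
Roots: J
Mark J: refs=null H, marked=J
Mark H: refs=null E H, marked=H J
Mark E: refs=G, marked=E H J
Mark G: refs=G null, marked=E G H J
Unmarked (collected): A B C D F I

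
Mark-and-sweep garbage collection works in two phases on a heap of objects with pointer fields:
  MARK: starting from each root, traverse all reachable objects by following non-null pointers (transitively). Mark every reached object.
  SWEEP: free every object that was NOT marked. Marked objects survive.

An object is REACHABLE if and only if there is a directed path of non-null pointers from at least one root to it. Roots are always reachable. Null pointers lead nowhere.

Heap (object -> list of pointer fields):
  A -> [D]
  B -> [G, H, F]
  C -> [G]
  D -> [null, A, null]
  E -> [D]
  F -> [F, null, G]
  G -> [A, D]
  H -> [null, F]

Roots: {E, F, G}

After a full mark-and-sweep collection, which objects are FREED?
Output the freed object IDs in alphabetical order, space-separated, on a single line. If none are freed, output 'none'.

Roots: E F G
Mark E: refs=D, marked=E
Mark F: refs=F null G, marked=E F
Mark G: refs=A D, marked=E F G
Mark D: refs=null A null, marked=D E F G
Mark A: refs=D, marked=A D E F G
Unmarked (collected): B C H

Answer: B C H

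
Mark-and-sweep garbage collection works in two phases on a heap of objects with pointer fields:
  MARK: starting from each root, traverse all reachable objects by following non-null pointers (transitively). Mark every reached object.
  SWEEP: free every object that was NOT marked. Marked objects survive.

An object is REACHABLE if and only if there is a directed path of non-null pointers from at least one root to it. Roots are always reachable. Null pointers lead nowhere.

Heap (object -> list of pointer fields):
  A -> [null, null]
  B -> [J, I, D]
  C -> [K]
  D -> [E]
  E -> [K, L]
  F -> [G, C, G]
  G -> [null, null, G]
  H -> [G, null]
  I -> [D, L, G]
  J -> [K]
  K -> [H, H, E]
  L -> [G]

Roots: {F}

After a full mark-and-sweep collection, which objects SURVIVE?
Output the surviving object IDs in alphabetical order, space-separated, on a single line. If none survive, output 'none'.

Answer: C E F G H K L

Derivation:
Roots: F
Mark F: refs=G C G, marked=F
Mark G: refs=null null G, marked=F G
Mark C: refs=K, marked=C F G
Mark K: refs=H H E, marked=C F G K
Mark H: refs=G null, marked=C F G H K
Mark E: refs=K L, marked=C E F G H K
Mark L: refs=G, marked=C E F G H K L
Unmarked (collected): A B D I J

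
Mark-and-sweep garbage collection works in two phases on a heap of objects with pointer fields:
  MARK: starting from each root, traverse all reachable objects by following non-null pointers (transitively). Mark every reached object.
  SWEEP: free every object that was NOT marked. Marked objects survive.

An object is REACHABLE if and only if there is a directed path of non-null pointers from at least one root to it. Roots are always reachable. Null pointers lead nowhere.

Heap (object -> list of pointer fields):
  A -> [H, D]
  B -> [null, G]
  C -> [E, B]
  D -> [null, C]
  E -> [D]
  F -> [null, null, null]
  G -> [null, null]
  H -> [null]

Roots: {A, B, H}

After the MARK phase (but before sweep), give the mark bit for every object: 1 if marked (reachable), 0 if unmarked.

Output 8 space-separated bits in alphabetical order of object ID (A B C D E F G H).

Roots: A B H
Mark A: refs=H D, marked=A
Mark B: refs=null G, marked=A B
Mark H: refs=null, marked=A B H
Mark D: refs=null C, marked=A B D H
Mark G: refs=null null, marked=A B D G H
Mark C: refs=E B, marked=A B C D G H
Mark E: refs=D, marked=A B C D E G H
Unmarked (collected): F

Answer: 1 1 1 1 1 0 1 1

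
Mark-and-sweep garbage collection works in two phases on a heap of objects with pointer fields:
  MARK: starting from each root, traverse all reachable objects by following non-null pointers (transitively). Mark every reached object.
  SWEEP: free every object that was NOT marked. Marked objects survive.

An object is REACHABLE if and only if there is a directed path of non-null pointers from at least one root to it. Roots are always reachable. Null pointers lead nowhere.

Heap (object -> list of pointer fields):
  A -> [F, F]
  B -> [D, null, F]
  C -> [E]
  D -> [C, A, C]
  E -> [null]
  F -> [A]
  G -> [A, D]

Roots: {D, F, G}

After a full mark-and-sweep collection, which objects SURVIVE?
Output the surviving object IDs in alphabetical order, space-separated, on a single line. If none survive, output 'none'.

Roots: D F G
Mark D: refs=C A C, marked=D
Mark F: refs=A, marked=D F
Mark G: refs=A D, marked=D F G
Mark C: refs=E, marked=C D F G
Mark A: refs=F F, marked=A C D F G
Mark E: refs=null, marked=A C D E F G
Unmarked (collected): B

Answer: A C D E F G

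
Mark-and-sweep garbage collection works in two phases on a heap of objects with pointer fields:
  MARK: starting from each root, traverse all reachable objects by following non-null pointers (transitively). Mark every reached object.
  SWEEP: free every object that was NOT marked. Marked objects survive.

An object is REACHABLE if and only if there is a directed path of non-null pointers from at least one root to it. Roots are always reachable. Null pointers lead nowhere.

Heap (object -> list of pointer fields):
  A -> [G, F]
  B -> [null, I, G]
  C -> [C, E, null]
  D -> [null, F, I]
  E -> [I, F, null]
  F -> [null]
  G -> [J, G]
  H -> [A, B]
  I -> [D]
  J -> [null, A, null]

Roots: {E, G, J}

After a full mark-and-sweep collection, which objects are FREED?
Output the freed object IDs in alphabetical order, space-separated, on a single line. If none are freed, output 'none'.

Answer: B C H

Derivation:
Roots: E G J
Mark E: refs=I F null, marked=E
Mark G: refs=J G, marked=E G
Mark J: refs=null A null, marked=E G J
Mark I: refs=D, marked=E G I J
Mark F: refs=null, marked=E F G I J
Mark A: refs=G F, marked=A E F G I J
Mark D: refs=null F I, marked=A D E F G I J
Unmarked (collected): B C H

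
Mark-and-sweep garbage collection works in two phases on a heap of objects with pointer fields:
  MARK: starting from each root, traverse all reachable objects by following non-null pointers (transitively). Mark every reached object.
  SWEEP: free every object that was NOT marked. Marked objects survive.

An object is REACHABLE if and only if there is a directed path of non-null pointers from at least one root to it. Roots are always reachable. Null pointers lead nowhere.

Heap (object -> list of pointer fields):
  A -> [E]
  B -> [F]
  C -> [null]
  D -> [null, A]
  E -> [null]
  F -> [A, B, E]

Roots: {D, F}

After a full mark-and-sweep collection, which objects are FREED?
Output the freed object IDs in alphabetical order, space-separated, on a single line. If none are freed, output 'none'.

Answer: C

Derivation:
Roots: D F
Mark D: refs=null A, marked=D
Mark F: refs=A B E, marked=D F
Mark A: refs=E, marked=A D F
Mark B: refs=F, marked=A B D F
Mark E: refs=null, marked=A B D E F
Unmarked (collected): C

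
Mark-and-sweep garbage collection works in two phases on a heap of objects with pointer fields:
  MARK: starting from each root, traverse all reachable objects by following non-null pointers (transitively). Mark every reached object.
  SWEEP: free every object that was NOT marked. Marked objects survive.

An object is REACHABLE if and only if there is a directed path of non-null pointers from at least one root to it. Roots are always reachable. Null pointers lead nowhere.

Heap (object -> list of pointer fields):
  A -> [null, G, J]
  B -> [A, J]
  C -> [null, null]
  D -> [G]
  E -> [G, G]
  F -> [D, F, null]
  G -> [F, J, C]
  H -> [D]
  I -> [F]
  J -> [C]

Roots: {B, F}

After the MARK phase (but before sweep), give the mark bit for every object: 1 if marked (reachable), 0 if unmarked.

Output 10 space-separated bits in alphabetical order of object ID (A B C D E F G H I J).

Answer: 1 1 1 1 0 1 1 0 0 1

Derivation:
Roots: B F
Mark B: refs=A J, marked=B
Mark F: refs=D F null, marked=B F
Mark A: refs=null G J, marked=A B F
Mark J: refs=C, marked=A B F J
Mark D: refs=G, marked=A B D F J
Mark G: refs=F J C, marked=A B D F G J
Mark C: refs=null null, marked=A B C D F G J
Unmarked (collected): E H I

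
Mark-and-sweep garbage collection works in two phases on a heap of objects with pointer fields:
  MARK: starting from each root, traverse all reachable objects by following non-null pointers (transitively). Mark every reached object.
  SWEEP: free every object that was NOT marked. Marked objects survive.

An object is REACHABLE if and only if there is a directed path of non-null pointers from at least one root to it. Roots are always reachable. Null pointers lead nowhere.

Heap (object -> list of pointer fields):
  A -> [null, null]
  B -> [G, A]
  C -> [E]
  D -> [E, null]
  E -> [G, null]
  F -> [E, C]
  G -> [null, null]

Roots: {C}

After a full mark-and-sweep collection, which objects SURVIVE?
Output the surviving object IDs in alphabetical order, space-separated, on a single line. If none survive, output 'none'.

Answer: C E G

Derivation:
Roots: C
Mark C: refs=E, marked=C
Mark E: refs=G null, marked=C E
Mark G: refs=null null, marked=C E G
Unmarked (collected): A B D F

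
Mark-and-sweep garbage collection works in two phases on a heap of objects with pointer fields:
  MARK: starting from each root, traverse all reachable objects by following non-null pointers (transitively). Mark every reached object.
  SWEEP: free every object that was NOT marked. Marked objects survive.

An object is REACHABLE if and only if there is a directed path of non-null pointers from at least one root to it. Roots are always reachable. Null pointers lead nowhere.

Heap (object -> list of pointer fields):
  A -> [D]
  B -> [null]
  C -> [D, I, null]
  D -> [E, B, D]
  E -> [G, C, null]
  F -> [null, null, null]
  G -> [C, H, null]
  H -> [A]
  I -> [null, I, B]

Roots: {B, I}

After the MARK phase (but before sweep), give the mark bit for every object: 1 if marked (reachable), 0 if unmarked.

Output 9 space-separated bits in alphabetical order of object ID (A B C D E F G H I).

Answer: 0 1 0 0 0 0 0 0 1

Derivation:
Roots: B I
Mark B: refs=null, marked=B
Mark I: refs=null I B, marked=B I
Unmarked (collected): A C D E F G H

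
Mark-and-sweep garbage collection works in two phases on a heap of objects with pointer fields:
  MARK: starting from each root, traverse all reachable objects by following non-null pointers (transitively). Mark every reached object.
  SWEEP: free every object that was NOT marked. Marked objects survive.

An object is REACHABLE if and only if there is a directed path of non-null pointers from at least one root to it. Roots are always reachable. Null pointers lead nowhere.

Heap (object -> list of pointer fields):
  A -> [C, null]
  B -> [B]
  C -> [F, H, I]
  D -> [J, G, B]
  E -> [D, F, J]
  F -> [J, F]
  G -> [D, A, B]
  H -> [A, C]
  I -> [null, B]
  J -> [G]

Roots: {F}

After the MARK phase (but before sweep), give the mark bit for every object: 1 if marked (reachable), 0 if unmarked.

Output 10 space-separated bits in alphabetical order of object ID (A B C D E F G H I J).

Answer: 1 1 1 1 0 1 1 1 1 1

Derivation:
Roots: F
Mark F: refs=J F, marked=F
Mark J: refs=G, marked=F J
Mark G: refs=D A B, marked=F G J
Mark D: refs=J G B, marked=D F G J
Mark A: refs=C null, marked=A D F G J
Mark B: refs=B, marked=A B D F G J
Mark C: refs=F H I, marked=A B C D F G J
Mark H: refs=A C, marked=A B C D F G H J
Mark I: refs=null B, marked=A B C D F G H I J
Unmarked (collected): E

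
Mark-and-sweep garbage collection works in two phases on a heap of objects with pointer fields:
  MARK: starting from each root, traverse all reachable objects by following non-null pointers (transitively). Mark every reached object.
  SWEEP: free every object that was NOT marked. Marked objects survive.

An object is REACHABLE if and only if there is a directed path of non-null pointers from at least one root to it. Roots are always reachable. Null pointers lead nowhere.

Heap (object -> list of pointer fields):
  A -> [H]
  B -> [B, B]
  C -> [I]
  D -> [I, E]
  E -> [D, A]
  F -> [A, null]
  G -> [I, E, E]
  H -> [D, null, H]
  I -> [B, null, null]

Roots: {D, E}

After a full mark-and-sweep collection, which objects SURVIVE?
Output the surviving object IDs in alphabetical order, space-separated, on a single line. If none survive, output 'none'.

Roots: D E
Mark D: refs=I E, marked=D
Mark E: refs=D A, marked=D E
Mark I: refs=B null null, marked=D E I
Mark A: refs=H, marked=A D E I
Mark B: refs=B B, marked=A B D E I
Mark H: refs=D null H, marked=A B D E H I
Unmarked (collected): C F G

Answer: A B D E H I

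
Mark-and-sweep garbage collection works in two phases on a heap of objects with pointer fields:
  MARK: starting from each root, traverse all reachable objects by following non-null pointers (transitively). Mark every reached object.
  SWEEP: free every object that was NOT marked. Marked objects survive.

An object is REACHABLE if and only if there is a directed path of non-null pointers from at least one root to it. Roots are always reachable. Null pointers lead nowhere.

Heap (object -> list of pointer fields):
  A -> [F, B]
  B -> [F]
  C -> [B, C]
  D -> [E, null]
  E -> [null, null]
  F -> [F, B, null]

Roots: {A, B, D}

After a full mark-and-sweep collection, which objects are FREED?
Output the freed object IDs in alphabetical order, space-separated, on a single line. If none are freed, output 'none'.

Roots: A B D
Mark A: refs=F B, marked=A
Mark B: refs=F, marked=A B
Mark D: refs=E null, marked=A B D
Mark F: refs=F B null, marked=A B D F
Mark E: refs=null null, marked=A B D E F
Unmarked (collected): C

Answer: C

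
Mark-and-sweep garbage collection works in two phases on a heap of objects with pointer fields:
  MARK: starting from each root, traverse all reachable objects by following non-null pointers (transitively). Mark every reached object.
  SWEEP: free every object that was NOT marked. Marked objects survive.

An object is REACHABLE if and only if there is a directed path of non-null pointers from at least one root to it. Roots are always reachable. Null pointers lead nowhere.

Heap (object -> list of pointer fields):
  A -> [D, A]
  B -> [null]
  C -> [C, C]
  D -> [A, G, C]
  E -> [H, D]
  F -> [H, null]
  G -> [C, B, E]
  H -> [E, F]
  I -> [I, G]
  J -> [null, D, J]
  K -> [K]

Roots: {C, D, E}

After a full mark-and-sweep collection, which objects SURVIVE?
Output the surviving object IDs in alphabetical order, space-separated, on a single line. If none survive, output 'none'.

Answer: A B C D E F G H

Derivation:
Roots: C D E
Mark C: refs=C C, marked=C
Mark D: refs=A G C, marked=C D
Mark E: refs=H D, marked=C D E
Mark A: refs=D A, marked=A C D E
Mark G: refs=C B E, marked=A C D E G
Mark H: refs=E F, marked=A C D E G H
Mark B: refs=null, marked=A B C D E G H
Mark F: refs=H null, marked=A B C D E F G H
Unmarked (collected): I J K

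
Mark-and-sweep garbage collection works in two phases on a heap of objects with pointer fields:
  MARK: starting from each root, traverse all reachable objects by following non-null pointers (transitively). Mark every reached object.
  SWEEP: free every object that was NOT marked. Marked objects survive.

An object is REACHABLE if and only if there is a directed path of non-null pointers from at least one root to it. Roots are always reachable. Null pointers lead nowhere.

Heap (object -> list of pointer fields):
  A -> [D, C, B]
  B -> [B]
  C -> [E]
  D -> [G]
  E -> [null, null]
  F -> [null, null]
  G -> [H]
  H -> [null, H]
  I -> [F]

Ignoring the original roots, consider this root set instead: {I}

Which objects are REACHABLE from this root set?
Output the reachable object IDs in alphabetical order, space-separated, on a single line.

Answer: F I

Derivation:
Roots: I
Mark I: refs=F, marked=I
Mark F: refs=null null, marked=F I
Unmarked (collected): A B C D E G H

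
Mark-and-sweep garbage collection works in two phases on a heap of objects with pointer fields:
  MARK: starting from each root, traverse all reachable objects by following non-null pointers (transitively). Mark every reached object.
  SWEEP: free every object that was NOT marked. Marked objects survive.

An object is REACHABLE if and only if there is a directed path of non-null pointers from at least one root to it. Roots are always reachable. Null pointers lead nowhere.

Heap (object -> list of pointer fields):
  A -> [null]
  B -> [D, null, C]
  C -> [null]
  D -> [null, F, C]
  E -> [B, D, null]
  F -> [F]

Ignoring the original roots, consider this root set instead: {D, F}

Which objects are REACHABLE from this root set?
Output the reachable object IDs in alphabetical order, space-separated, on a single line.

Answer: C D F

Derivation:
Roots: D F
Mark D: refs=null F C, marked=D
Mark F: refs=F, marked=D F
Mark C: refs=null, marked=C D F
Unmarked (collected): A B E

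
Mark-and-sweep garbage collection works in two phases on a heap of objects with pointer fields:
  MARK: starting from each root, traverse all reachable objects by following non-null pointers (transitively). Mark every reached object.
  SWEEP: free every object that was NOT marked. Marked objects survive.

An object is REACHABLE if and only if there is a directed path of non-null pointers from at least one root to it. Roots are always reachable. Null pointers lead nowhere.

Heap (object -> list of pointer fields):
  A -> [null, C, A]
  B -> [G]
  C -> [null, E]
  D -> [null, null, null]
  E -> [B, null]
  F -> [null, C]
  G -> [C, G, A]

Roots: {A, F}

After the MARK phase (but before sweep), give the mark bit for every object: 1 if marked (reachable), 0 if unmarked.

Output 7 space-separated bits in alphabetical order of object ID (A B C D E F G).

Answer: 1 1 1 0 1 1 1

Derivation:
Roots: A F
Mark A: refs=null C A, marked=A
Mark F: refs=null C, marked=A F
Mark C: refs=null E, marked=A C F
Mark E: refs=B null, marked=A C E F
Mark B: refs=G, marked=A B C E F
Mark G: refs=C G A, marked=A B C E F G
Unmarked (collected): D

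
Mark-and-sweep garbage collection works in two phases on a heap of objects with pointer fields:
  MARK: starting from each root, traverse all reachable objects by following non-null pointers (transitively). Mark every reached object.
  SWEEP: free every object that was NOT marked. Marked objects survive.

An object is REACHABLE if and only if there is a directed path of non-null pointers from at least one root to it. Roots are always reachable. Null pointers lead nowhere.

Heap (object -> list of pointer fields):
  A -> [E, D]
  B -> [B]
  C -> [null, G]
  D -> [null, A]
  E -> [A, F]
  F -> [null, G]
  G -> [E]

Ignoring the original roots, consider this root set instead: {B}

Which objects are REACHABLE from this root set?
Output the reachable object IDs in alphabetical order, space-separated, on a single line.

Roots: B
Mark B: refs=B, marked=B
Unmarked (collected): A C D E F G

Answer: B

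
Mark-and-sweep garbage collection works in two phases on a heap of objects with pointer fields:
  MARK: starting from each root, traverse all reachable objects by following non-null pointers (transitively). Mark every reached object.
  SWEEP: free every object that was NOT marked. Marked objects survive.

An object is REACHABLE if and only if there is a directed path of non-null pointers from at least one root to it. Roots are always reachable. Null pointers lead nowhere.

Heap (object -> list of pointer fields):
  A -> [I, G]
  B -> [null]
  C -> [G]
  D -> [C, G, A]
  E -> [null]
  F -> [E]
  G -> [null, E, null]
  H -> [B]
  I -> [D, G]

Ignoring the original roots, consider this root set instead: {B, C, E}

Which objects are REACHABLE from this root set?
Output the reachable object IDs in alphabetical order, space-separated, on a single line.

Answer: B C E G

Derivation:
Roots: B C E
Mark B: refs=null, marked=B
Mark C: refs=G, marked=B C
Mark E: refs=null, marked=B C E
Mark G: refs=null E null, marked=B C E G
Unmarked (collected): A D F H I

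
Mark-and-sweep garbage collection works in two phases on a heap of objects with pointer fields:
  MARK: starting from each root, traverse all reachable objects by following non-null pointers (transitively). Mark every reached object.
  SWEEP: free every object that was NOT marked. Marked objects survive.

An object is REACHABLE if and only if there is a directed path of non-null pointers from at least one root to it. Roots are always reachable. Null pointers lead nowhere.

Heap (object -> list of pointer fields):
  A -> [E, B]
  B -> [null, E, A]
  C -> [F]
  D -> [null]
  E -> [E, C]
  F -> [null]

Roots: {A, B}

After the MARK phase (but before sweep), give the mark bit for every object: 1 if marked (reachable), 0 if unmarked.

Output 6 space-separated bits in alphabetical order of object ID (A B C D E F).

Answer: 1 1 1 0 1 1

Derivation:
Roots: A B
Mark A: refs=E B, marked=A
Mark B: refs=null E A, marked=A B
Mark E: refs=E C, marked=A B E
Mark C: refs=F, marked=A B C E
Mark F: refs=null, marked=A B C E F
Unmarked (collected): D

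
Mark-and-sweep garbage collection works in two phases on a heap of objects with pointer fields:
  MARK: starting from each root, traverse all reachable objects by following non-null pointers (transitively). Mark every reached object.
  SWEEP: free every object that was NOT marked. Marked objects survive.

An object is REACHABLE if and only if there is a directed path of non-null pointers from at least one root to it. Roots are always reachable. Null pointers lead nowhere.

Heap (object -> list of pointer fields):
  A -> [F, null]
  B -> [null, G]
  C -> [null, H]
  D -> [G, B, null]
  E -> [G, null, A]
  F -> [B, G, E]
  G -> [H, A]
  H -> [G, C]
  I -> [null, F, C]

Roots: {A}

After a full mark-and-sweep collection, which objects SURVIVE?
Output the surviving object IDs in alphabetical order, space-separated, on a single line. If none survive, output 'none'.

Roots: A
Mark A: refs=F null, marked=A
Mark F: refs=B G E, marked=A F
Mark B: refs=null G, marked=A B F
Mark G: refs=H A, marked=A B F G
Mark E: refs=G null A, marked=A B E F G
Mark H: refs=G C, marked=A B E F G H
Mark C: refs=null H, marked=A B C E F G H
Unmarked (collected): D I

Answer: A B C E F G H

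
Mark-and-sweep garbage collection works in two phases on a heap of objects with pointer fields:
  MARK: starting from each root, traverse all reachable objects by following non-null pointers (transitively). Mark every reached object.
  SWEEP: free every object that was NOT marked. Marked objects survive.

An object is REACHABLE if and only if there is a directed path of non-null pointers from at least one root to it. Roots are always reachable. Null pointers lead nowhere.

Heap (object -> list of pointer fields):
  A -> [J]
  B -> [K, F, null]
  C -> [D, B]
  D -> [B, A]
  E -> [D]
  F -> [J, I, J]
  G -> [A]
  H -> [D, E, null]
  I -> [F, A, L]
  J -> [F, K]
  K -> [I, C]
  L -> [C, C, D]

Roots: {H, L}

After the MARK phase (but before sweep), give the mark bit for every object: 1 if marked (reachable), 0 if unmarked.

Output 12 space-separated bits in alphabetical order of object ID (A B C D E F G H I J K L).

Answer: 1 1 1 1 1 1 0 1 1 1 1 1

Derivation:
Roots: H L
Mark H: refs=D E null, marked=H
Mark L: refs=C C D, marked=H L
Mark D: refs=B A, marked=D H L
Mark E: refs=D, marked=D E H L
Mark C: refs=D B, marked=C D E H L
Mark B: refs=K F null, marked=B C D E H L
Mark A: refs=J, marked=A B C D E H L
Mark K: refs=I C, marked=A B C D E H K L
Mark F: refs=J I J, marked=A B C D E F H K L
Mark J: refs=F K, marked=A B C D E F H J K L
Mark I: refs=F A L, marked=A B C D E F H I J K L
Unmarked (collected): G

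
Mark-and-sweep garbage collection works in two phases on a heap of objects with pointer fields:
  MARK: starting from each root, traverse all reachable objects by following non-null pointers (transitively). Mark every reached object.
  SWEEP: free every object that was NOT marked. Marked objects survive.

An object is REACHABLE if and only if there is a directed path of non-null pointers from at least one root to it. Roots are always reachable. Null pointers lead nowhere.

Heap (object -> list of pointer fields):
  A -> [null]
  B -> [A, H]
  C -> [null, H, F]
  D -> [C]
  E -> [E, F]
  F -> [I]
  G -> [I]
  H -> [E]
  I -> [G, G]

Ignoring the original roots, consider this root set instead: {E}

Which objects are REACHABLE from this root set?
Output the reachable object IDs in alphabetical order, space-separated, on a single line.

Answer: E F G I

Derivation:
Roots: E
Mark E: refs=E F, marked=E
Mark F: refs=I, marked=E F
Mark I: refs=G G, marked=E F I
Mark G: refs=I, marked=E F G I
Unmarked (collected): A B C D H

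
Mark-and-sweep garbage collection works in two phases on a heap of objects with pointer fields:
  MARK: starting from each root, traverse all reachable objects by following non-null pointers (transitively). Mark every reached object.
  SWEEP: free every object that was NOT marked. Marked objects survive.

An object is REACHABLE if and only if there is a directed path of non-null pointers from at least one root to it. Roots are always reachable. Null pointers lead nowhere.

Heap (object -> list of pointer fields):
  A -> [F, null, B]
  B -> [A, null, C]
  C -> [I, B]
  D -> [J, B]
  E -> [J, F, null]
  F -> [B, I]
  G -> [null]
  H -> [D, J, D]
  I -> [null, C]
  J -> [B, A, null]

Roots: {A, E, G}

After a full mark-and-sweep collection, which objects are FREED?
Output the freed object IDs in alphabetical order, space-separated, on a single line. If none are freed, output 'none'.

Answer: D H

Derivation:
Roots: A E G
Mark A: refs=F null B, marked=A
Mark E: refs=J F null, marked=A E
Mark G: refs=null, marked=A E G
Mark F: refs=B I, marked=A E F G
Mark B: refs=A null C, marked=A B E F G
Mark J: refs=B A null, marked=A B E F G J
Mark I: refs=null C, marked=A B E F G I J
Mark C: refs=I B, marked=A B C E F G I J
Unmarked (collected): D H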